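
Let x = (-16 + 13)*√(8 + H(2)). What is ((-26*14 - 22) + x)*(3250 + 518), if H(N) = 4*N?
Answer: -1499664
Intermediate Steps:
x = -12 (x = (-16 + 13)*√(8 + 4*2) = -3*√(8 + 8) = -3*√16 = -3*4 = -12)
((-26*14 - 22) + x)*(3250 + 518) = ((-26*14 - 22) - 12)*(3250 + 518) = ((-364 - 22) - 12)*3768 = (-386 - 12)*3768 = -398*3768 = -1499664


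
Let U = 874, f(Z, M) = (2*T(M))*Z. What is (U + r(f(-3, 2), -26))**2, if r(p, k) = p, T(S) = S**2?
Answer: 722500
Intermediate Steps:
f(Z, M) = 2*Z*M**2 (f(Z, M) = (2*M**2)*Z = 2*Z*M**2)
(U + r(f(-3, 2), -26))**2 = (874 + 2*(-3)*2**2)**2 = (874 + 2*(-3)*4)**2 = (874 - 24)**2 = 850**2 = 722500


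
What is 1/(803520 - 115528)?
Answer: 1/687992 ≈ 1.4535e-6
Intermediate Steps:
1/(803520 - 115528) = 1/687992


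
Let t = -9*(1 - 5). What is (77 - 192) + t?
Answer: -79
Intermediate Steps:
t = 36 (t = -9*(-4) = 36)
(77 - 192) + t = (77 - 192) + 36 = -115 + 36 = -79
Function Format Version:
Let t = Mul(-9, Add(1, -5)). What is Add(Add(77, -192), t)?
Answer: -79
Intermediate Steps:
t = 36 (t = Mul(-9, -4) = 36)
Add(Add(77, -192), t) = Add(Add(77, -192), 36) = Add(-115, 36) = -79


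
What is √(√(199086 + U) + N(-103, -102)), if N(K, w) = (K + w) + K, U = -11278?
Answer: 2*√(-77 + √11738) ≈ 11.197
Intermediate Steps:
N(K, w) = w + 2*K
√(√(199086 + U) + N(-103, -102)) = √(√(199086 - 11278) + (-102 + 2*(-103))) = √(√187808 + (-102 - 206)) = √(4*√11738 - 308) = √(-308 + 4*√11738)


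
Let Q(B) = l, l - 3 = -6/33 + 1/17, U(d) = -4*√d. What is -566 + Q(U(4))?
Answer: -105304/187 ≈ -563.12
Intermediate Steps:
l = 538/187 (l = 3 + (-6/33 + 1/17) = 3 + (-6*1/33 + 1*(1/17)) = 3 + (-2/11 + 1/17) = 3 - 23/187 = 538/187 ≈ 2.8770)
Q(B) = 538/187
-566 + Q(U(4)) = -566 + 538/187 = -105304/187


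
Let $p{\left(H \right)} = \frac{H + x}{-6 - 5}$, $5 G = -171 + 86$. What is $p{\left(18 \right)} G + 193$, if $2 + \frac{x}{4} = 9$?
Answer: $\frac{2905}{11} \approx 264.09$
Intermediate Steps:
$x = 28$ ($x = -8 + 4 \cdot 9 = -8 + 36 = 28$)
$G = -17$ ($G = \frac{-171 + 86}{5} = \frac{1}{5} \left(-85\right) = -17$)
$p{\left(H \right)} = - \frac{28}{11} - \frac{H}{11}$ ($p{\left(H \right)} = \frac{H + 28}{-6 - 5} = \frac{28 + H}{-11} = \left(28 + H\right) \left(- \frac{1}{11}\right) = - \frac{28}{11} - \frac{H}{11}$)
$p{\left(18 \right)} G + 193 = \left(- \frac{28}{11} - \frac{18}{11}\right) \left(-17\right) + 193 = \left(- \frac{46}{11}\right) \left(-17\right) + 193 = \frac{782}{11} + 193 = \frac{2905}{11}$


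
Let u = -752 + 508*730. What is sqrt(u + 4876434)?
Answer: sqrt(5246522) ≈ 2290.5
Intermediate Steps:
u = 370088 (u = -752 + 370840 = 370088)
sqrt(u + 4876434) = sqrt(370088 + 4876434) = sqrt(5246522)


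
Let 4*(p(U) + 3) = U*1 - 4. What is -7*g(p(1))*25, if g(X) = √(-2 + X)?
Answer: -175*I*√23/2 ≈ -419.64*I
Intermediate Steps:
p(U) = -4 + U/4 (p(U) = -3 + (U*1 - 4)/4 = -3 + (U - 4)/4 = -3 + (-4 + U)/4 = -3 + (-1 + U/4) = -4 + U/4)
-7*g(p(1))*25 = -7*√(-2 + (-4 + (¼)*1))*25 = -7*√(-2 + (-4 + ¼))*25 = -7*√(-2 - 15/4)*25 = -7*I*√23/2*25 = -175*I*√23/2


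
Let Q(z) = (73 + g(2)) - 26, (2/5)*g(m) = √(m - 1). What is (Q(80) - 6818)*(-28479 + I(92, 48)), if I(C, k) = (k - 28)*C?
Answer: 360612143/2 ≈ 1.8031e+8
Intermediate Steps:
I(C, k) = C*(-28 + k) (I(C, k) = (-28 + k)*C = C*(-28 + k))
g(m) = 5*√(-1 + m)/2 (g(m) = 5*√(m - 1)/2 = 5*√(-1 + m)/2)
Q(z) = 99/2 (Q(z) = (73 + 5*√(-1 + 2)/2) - 26 = (73 + 5*√1/2) - 26 = (73 + (5/2)*1) - 26 = (73 + 5/2) - 26 = 151/2 - 26 = 99/2)
(Q(80) - 6818)*(-28479 + I(92, 48)) = (99/2 - 6818)*(-28479 + 92*(-28 + 48)) = -13537*(-28479 + 92*20)/2 = -13537*(-28479 + 1840)/2 = -13537/2*(-26639) = 360612143/2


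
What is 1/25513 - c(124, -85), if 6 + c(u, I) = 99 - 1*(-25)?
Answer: -3010533/25513 ≈ -118.00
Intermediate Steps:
c(u, I) = 118 (c(u, I) = -6 + (99 - 1*(-25)) = -6 + (99 + 25) = -6 + 124 = 118)
1/25513 - c(124, -85) = 1/25513 - 1*118 = 1/25513 - 118 = -3010533/25513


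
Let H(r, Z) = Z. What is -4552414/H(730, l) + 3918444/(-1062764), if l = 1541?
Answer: -1211045008625/409429831 ≈ -2957.9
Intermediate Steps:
-4552414/H(730, l) + 3918444/(-1062764) = -4552414/1541 + 3918444/(-1062764) = -4552414*1/1541 + 3918444*(-1/1062764) = -4552414/1541 - 979611/265691 = -1211045008625/409429831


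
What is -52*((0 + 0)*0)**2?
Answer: 0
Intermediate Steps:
-52*((0 + 0)*0)**2 = -52*(0*0)**2 = -52*0**2 = -52*0 = 0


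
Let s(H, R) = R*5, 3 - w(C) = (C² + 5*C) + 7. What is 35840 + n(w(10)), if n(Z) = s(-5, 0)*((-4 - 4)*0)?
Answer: 35840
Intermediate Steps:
w(C) = -4 - C² - 5*C (w(C) = 3 - ((C² + 5*C) + 7) = 3 - (7 + C² + 5*C) = 3 + (-7 - C² - 5*C) = -4 - C² - 5*C)
s(H, R) = 5*R
n(Z) = 0 (n(Z) = (5*0)*((-4 - 4)*0) = 0*(-8*0) = 0*0 = 0)
35840 + n(w(10)) = 35840 + 0 = 35840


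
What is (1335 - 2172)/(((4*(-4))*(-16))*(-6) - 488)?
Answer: 837/2024 ≈ 0.41354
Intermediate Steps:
(1335 - 2172)/(((4*(-4))*(-16))*(-6) - 488) = -837/(-16*(-16)*(-6) - 488) = -837/(256*(-6) - 488) = -837/(-1536 - 488) = -837/(-2024) = -837*(-1/2024) = 837/2024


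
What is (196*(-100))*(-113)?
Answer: 2214800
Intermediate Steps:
(196*(-100))*(-113) = -19600*(-113) = 2214800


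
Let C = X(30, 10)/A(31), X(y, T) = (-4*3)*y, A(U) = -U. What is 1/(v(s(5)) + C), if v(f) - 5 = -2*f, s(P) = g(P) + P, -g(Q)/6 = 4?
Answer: 31/1693 ≈ 0.018311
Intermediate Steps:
g(Q) = -24 (g(Q) = -6*4 = -24)
X(y, T) = -12*y
s(P) = -24 + P
v(f) = 5 - 2*f
C = 360/31 (C = (-12*30)/((-1*31)) = -360/(-31) = -360*(-1/31) = 360/31 ≈ 11.613)
1/(v(s(5)) + C) = 1/((5 - 2*(-24 + 5)) + 360/31) = 1/((5 - 2*(-19)) + 360/31) = 1/((5 + 38) + 360/31) = 1/(43 + 360/31) = 1/(1693/31) = 31/1693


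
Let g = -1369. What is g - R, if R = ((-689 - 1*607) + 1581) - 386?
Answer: -1268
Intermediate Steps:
R = -101 (R = ((-689 - 607) + 1581) - 386 = (-1296 + 1581) - 386 = 285 - 386 = -101)
g - R = -1369 - 1*(-101) = -1369 + 101 = -1268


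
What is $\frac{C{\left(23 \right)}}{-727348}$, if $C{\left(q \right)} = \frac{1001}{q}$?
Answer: $- \frac{1001}{16729004} \approx -5.9836 \cdot 10^{-5}$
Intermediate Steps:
$\frac{C{\left(23 \right)}}{-727348} = \frac{1001 \cdot \frac{1}{23}}{-727348} = 1001 \cdot \frac{1}{23} \left(- \frac{1}{727348}\right) = \frac{1001}{23} \left(- \frac{1}{727348}\right) = - \frac{1001}{16729004}$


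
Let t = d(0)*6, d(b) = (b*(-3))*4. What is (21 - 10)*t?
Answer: 0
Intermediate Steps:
d(b) = -12*b (d(b) = -3*b*4 = -12*b)
t = 0 (t = -12*0*6 = 0*6 = 0)
(21 - 10)*t = (21 - 10)*0 = 11*0 = 0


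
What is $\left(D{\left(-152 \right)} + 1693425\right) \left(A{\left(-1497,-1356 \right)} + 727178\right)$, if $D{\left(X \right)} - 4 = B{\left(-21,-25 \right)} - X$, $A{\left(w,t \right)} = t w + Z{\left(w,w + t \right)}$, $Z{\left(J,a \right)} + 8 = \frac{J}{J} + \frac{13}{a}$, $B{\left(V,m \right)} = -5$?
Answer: $\frac{13321693958829296}{2853} \approx 4.6694 \cdot 10^{12}$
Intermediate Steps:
$Z{\left(J,a \right)} = -7 + \frac{13}{a}$ ($Z{\left(J,a \right)} = -8 + \left(\frac{J}{J} + \frac{13}{a}\right) = -8 + \left(1 + \frac{13}{a}\right) = -7 + \frac{13}{a}$)
$A{\left(w,t \right)} = -7 + \frac{13}{t + w} + t w$ ($A{\left(w,t \right)} = t w - \left(7 - \frac{13}{w + t}\right) = t w - \left(7 - \frac{13}{t + w}\right) = -7 + \frac{13}{t + w} + t w$)
$D{\left(X \right)} = -1 - X$ ($D{\left(X \right)} = 4 - \left(5 + X\right) = -1 - X$)
$\left(D{\left(-152 \right)} + 1693425\right) \left(A{\left(-1497,-1356 \right)} + 727178\right) = \left(\left(-1 - -152\right) + 1693425\right) \left(\frac{13 + \left(-7 - -2029932\right) \left(-1356 - 1497\right)}{-1356 - 1497} + 727178\right) = \left(\left(-1 + 152\right) + 1693425\right) \left(\frac{13 + \left(-7 + 2029932\right) \left(-2853\right)}{-2853} + 727178\right) = \left(151 + 1693425\right) \left(- \frac{13 + 2029925 \left(-2853\right)}{2853} + 727178\right) = 1693576 \left(- \frac{13 - 5791376025}{2853} + 727178\right) = 1693576 \left(\left(- \frac{1}{2853}\right) \left(-5791376012\right) + 727178\right) = 1693576 \left(\frac{5791376012}{2853} + 727178\right) = 1693576 \cdot \frac{7866014846}{2853} = \frac{13321693958829296}{2853}$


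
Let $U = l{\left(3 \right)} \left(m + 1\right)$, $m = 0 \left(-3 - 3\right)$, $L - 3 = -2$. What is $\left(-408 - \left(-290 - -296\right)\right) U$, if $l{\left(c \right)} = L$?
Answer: $-414$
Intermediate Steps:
$L = 1$ ($L = 3 - 2 = 1$)
$l{\left(c \right)} = 1$
$m = 0$ ($m = 0 \left(-6\right) = 0$)
$U = 1$ ($U = 1 \left(0 + 1\right) = 1 \cdot 1 = 1$)
$\left(-408 - \left(-290 - -296\right)\right) U = \left(-408 - \left(-290 - -296\right)\right) 1 = \left(-408 - \left(-290 + 296\right)\right) 1 = \left(-408 - 6\right) 1 = \left(-414\right) 1 = -414$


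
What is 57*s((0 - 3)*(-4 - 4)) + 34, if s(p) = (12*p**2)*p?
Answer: 9455650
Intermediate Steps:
s(p) = 12*p**3
57*s((0 - 3)*(-4 - 4)) + 34 = 57*(12*((0 - 3)*(-4 - 4))**3) + 34 = 57*(12*(-3*(-8))**3) + 34 = 57*(12*24**3) + 34 = 57*(12*13824) + 34 = 57*165888 + 34 = 9455616 + 34 = 9455650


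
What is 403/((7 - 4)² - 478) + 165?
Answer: 76982/469 ≈ 164.14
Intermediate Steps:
403/((7 - 4)² - 478) + 165 = 403/(3² - 478) + 165 = 403/(9 - 478) + 165 = 403/(-469) + 165 = -1/469*403 + 165 = -403/469 + 165 = 76982/469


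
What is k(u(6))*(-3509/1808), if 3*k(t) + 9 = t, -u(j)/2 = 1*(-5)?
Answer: -3509/5424 ≈ -0.64694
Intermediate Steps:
u(j) = 10 (u(j) = -2*(-5) = 10)
k(t) = -3 + t/3
k(u(6))*(-3509/1808) = (-3 + (1/3)*10)*(-3509/1808) = (-3 + 10/3)*(-3509*1/1808) = (1/3)*(-3509/1808) = -3509/5424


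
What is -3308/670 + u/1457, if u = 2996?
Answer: -1406218/488095 ≈ -2.8810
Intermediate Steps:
-3308/670 + u/1457 = -3308/670 + 2996/1457 = -3308*1/670 + 2996*(1/1457) = -1654/335 + 2996/1457 = -1406218/488095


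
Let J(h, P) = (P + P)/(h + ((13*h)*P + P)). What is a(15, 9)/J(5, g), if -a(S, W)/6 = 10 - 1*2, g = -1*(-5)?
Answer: -1608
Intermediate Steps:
g = 5
a(S, W) = -48 (a(S, W) = -6*(10 - 1*2) = -6*(10 - 2) = -6*8 = -48)
J(h, P) = 2*P/(P + h + 13*P*h) (J(h, P) = (2*P)/(h + (13*P*h + P)) = (2*P)/(h + (P + 13*P*h)) = (2*P)/(P + h + 13*P*h) = 2*P/(P + h + 13*P*h))
a(15, 9)/J(5, g) = -48/(2*5/(5 + 5 + 13*5*5)) = -48/(2*5/(5 + 5 + 325)) = -48/(2*5/335) = -48/(2*5*(1/335)) = -48/2/67 = -48*67/2 = -1608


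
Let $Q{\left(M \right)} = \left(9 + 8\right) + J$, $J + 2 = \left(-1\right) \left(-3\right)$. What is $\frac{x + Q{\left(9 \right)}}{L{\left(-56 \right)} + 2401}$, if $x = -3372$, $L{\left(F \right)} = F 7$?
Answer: $- \frac{3354}{2009} \approx -1.6695$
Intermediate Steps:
$L{\left(F \right)} = 7 F$
$J = 1$ ($J = -2 - -3 = -2 + 3 = 1$)
$Q{\left(M \right)} = 18$ ($Q{\left(M \right)} = \left(9 + 8\right) + 1 = 17 + 1 = 18$)
$\frac{x + Q{\left(9 \right)}}{L{\left(-56 \right)} + 2401} = \frac{-3372 + 18}{7 \left(-56\right) + 2401} = - \frac{3354}{-392 + 2401} = - \frac{3354}{2009}$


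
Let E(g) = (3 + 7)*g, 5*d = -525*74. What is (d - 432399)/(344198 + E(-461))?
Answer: -146723/113196 ≈ -1.2962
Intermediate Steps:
d = -7770 (d = (-525*74)/5 = (⅕)*(-38850) = -7770)
E(g) = 10*g
(d - 432399)/(344198 + E(-461)) = (-7770 - 432399)/(344198 + 10*(-461)) = -440169/(344198 - 4610) = -440169/339588 = -440169*1/339588 = -146723/113196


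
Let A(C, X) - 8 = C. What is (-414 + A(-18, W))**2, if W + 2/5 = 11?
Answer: 179776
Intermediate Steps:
W = 53/5 (W = -2/5 + 11 = 53/5 ≈ 10.600)
A(C, X) = 8 + C
(-414 + A(-18, W))**2 = (-414 + (8 - 18))**2 = (-414 - 10)**2 = (-424)**2 = 179776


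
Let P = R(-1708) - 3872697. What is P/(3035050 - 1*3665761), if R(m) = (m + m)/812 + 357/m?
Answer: 27403235219/4462911036 ≈ 6.1402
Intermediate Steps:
R(m) = 357/m + m/406 (R(m) = (2*m)*(1/812) + 357/m = m/406 + 357/m = 357/m + m/406)
P = -27403235219/7076 (P = (357/(-1708) + (1/406)*(-1708)) - 3872697 = (357*(-1/1708) - 122/29) - 3872697 = (-51/244 - 122/29) - 3872697 = -31247/7076 - 3872697 = -27403235219/7076 ≈ -3.8727e+6)
P/(3035050 - 1*3665761) = -27403235219/(7076*(3035050 - 1*3665761)) = -27403235219/(7076*(3035050 - 3665761)) = -27403235219/7076/(-630711) = -27403235219/7076*(-1/630711) = 27403235219/4462911036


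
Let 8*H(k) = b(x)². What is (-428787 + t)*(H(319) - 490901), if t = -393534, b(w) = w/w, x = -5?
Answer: 3229424787447/8 ≈ 4.0368e+11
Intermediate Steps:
b(w) = 1
H(k) = ⅛ (H(k) = (⅛)*1² = (⅛)*1 = ⅛)
(-428787 + t)*(H(319) - 490901) = (-428787 - 393534)*(⅛ - 490901) = -822321*(-3927207/8) = 3229424787447/8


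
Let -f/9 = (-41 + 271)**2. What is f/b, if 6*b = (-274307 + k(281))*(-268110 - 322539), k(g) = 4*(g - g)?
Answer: -952200/54006385081 ≈ -1.7631e-5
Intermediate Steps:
k(g) = 0 (k(g) = 4*0 = 0)
b = 54006385081/2 (b = ((-274307 + 0)*(-268110 - 322539))/6 = (-274307*(-590649))/6 = (1/6)*162019155243 = 54006385081/2 ≈ 2.7003e+10)
f = -476100 (f = -9*(-41 + 271)**2 = -9*230**2 = -9*52900 = -476100)
f/b = -476100/54006385081/2 = -476100*2/54006385081 = -952200/54006385081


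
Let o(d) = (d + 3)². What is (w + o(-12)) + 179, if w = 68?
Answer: 328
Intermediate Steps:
o(d) = (3 + d)²
(w + o(-12)) + 179 = (68 + (3 - 12)²) + 179 = (68 + (-9)²) + 179 = (68 + 81) + 179 = 149 + 179 = 328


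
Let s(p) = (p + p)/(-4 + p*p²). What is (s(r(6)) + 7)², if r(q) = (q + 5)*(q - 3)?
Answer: 63301050409/1291180489 ≈ 49.026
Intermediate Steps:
r(q) = (-3 + q)*(5 + q) (r(q) = (5 + q)*(-3 + q) = (-3 + q)*(5 + q))
s(p) = 2*p/(-4 + p³) (s(p) = (2*p)/(-4 + p³) = 2*p/(-4 + p³))
(s(r(6)) + 7)² = (2*(-15 + 6² + 2*6)/(-4 + (-15 + 6² + 2*6)³) + 7)² = (2*(-15 + 36 + 12)/(-4 + (-15 + 36 + 12)³) + 7)² = (2*33/(-4 + 33³) + 7)² = (2*33/(-4 + 35937) + 7)² = (2*33/35933 + 7)² = (2*33*(1/35933) + 7)² = (66/35933 + 7)² = (251597/35933)² = 63301050409/1291180489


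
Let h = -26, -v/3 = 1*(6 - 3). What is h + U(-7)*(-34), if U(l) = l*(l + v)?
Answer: -3834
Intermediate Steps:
v = -9 (v = -3*(6 - 3) = -3*3 = -9)
U(l) = l*(-9 + l) (U(l) = l*(l - 9) = l*(-9 + l))
h + U(-7)*(-34) = -26 - 7*(-9 - 7)*(-34) = -26 - 7*(-16)*(-34) = -26 + 112*(-34) = -26 - 3808 = -3834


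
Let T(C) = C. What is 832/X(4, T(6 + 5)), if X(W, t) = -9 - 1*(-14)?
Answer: 832/5 ≈ 166.40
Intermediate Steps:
X(W, t) = 5 (X(W, t) = -9 + 14 = 5)
832/X(4, T(6 + 5)) = 832/5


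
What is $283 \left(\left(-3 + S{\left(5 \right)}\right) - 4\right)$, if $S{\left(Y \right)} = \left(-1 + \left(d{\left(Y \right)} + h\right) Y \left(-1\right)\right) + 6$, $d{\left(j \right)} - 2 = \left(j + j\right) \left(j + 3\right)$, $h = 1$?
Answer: $-118011$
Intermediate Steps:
$d{\left(j \right)} = 2 + 2 j \left(3 + j\right)$ ($d{\left(j \right)} = 2 + \left(j + j\right) \left(j + 3\right) = 2 + 2 j \left(3 + j\right)$)
$S{\left(Y \right)} = 5 - Y \left(3 + 2 Y^{2} + 6 Y\right)$ ($S{\left(Y \right)} = \left(-1 + \left(\left(2 + 2 Y^{2} + 6 Y\right) + 1\right) Y \left(-1\right)\right) + 6 = \left(-1 + \left(3 + 2 Y^{2} + 6 Y\right) Y \left(-1\right)\right) + 6 = \left(-1 + Y \left(3 + 2 Y^{2} + 6 Y\right) \left(-1\right)\right) + 6 = \left(-1 - Y \left(3 + 2 Y^{2} + 6 Y\right)\right) + 6 = 5 - Y \left(3 + 2 Y^{2} + 6 Y\right)$)
$283 \left(\left(-3 + S{\left(5 \right)}\right) - 4\right) = 283 \left(\left(-3 - 10 \left(1 + 5^{2} + 3 \cdot 5\right)\right) - 4\right) = 283 \left(\left(-3 - 10 \left(1 + 25 + 15\right)\right) - 4\right) = 283 \left(\left(-3 - 410\right) - 4\right) = 283 \left(-413 - 4\right) = 283 \left(-417\right) = -118011$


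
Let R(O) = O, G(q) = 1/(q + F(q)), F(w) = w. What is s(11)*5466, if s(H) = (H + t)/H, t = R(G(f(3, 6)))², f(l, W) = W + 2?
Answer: 7698861/1408 ≈ 5467.9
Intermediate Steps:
f(l, W) = 2 + W
G(q) = 1/(2*q) (G(q) = 1/(q + q) = 1/(2*q))
t = 1/256 (t = (1/(2*(2 + 6)))² = ((½)/8)² = ((½)*(⅛))² = (1/16)² = 1/256 ≈ 0.0039063)
s(H) = (1/256 + H)/H (s(H) = (H + 1/256)/H = (1/256 + H)/H)
s(11)*5466 = ((1/256 + 11)/11)*5466 = ((1/11)*(2817/256))*5466 = (2817/2816)*5466 = 7698861/1408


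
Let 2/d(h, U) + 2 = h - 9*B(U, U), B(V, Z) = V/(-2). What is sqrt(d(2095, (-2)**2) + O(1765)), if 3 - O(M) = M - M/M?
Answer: I*sqrt(7847577059)/2111 ≈ 41.964*I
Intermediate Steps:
B(V, Z) = -V/2 (B(V, Z) = V*(-1/2) = -V/2)
O(M) = 4 - M (O(M) = 3 - (M - M/M) = 3 - (M - 1*1) = 3 - (M - 1) = 3 - (-1 + M) = 3 + (1 - M) = 4 - M)
d(h, U) = 2/(-2 + h + 9*U/2) (d(h, U) = 2/(-2 + (h - (-9)*U/2)) = 2/(-2 + (h + 9*U/2)) = 2/(-2 + h + 9*U/2))
sqrt(d(2095, (-2)**2) + O(1765)) = sqrt(4/(-4 + 2*2095 + 9*(-2)**2) + (4 - 1*1765)) = sqrt(4/(-4 + 4190 + 9*4) + (4 - 1765)) = sqrt(4/(-4 + 4190 + 36) - 1761) = sqrt(4/4222 - 1761) = sqrt(4*(1/4222) - 1761) = sqrt(2/2111 - 1761) = sqrt(-3717469/2111) = I*sqrt(7847577059)/2111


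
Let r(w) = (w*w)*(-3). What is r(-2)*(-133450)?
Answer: 1601400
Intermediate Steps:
r(w) = -3*w**2 (r(w) = w**2*(-3) = -3*w**2)
r(-2)*(-133450) = -3*(-2)**2*(-133450) = -3*4*(-133450) = -12*(-133450) = 1601400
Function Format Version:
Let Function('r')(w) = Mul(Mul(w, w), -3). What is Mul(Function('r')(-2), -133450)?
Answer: 1601400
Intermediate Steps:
Function('r')(w) = Mul(-3, Pow(w, 2)) (Function('r')(w) = Mul(Pow(w, 2), -3) = Mul(-3, Pow(w, 2)))
Mul(Function('r')(-2), -133450) = Mul(Mul(-3, Pow(-2, 2)), -133450) = Mul(Mul(-3, 4), -133450) = Mul(-12, -133450) = 1601400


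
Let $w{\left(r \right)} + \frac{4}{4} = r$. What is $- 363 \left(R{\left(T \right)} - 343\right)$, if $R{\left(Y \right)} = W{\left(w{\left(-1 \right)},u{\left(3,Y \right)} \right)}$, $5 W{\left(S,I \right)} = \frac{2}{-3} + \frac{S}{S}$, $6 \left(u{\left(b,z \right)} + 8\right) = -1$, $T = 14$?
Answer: $\frac{622424}{5} \approx 1.2448 \cdot 10^{5}$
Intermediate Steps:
$u{\left(b,z \right)} = - \frac{49}{6}$ ($u{\left(b,z \right)} = -8 + \frac{1}{6} \left(-1\right) = -8 - \frac{1}{6} = - \frac{49}{6}$)
$w{\left(r \right)} = -1 + r$
$W{\left(S,I \right)} = \frac{1}{15}$ ($W{\left(S,I \right)} = \frac{\frac{2}{-3} + \frac{S}{S}}{5} = \frac{2 \left(- \frac{1}{3}\right) + 1}{5} = \frac{- \frac{2}{3} + 1}{5} = \frac{1}{5} \cdot \frac{1}{3} = \frac{1}{15}$)
$R{\left(Y \right)} = \frac{1}{15}$
$- 363 \left(R{\left(T \right)} - 343\right) = - 363 \left(\frac{1}{15} - 343\right) = \left(-363\right) \left(- \frac{5144}{15}\right) = \frac{622424}{5}$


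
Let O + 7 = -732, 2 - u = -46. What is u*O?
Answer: -35472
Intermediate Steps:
u = 48 (u = 2 - 1*(-46) = 2 + 46 = 48)
O = -739 (O = -7 - 732 = -739)
u*O = 48*(-739) = -35472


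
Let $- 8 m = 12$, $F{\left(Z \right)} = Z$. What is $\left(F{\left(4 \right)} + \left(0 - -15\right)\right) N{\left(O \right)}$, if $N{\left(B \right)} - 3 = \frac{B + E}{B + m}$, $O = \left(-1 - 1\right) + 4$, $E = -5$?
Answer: $-57$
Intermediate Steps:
$O = 2$ ($O = -2 + 4 = 2$)
$m = - \frac{3}{2}$ ($m = \left(- \frac{1}{8}\right) 12 = - \frac{3}{2} \approx -1.5$)
$N{\left(B \right)} = 3 + \frac{-5 + B}{- \frac{3}{2} + B}$ ($N{\left(B \right)} = 3 + \frac{B - 5}{B - \frac{3}{2}} = 3 + \frac{-5 + B}{- \frac{3}{2} + B}$)
$\left(F{\left(4 \right)} + \left(0 - -15\right)\right) N{\left(O \right)} = \left(4 + \left(0 - -15\right)\right) \frac{-19 + 8 \cdot 2}{-3 + 2 \cdot 2} = \left(4 + \left(0 + 15\right)\right) \frac{-19 + 16}{-3 + 4} = \left(4 + 15\right) 1^{-1} \left(-3\right) = 19 \cdot 1 \left(-3\right) = 19 \left(-3\right) = -57$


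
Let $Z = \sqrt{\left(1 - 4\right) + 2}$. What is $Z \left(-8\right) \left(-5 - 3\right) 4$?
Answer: $256 i \approx 256.0 i$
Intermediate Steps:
$Z = i$ ($Z = \sqrt{\left(1 - 4\right) + 2} = \sqrt{-3 + 2} = \sqrt{-1} = i \approx 1.0 i$)
$Z \left(-8\right) \left(-5 - 3\right) 4 = i \left(-8\right) \left(-5 - 3\right) 4 = - 8 i \left(\left(-8\right) 4\right) = - 8 i \left(-32\right) = 256 i$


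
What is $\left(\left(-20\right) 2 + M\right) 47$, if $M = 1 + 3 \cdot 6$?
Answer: $-987$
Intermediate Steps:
$M = 19$ ($M = 1 + 18 = 19$)
$\left(\left(-20\right) 2 + M\right) 47 = \left(\left(-20\right) 2 + 19\right) 47 = \left(-40 + 19\right) 47 = \left(-21\right) 47 = -987$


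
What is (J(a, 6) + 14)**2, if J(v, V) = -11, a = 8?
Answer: 9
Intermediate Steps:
(J(a, 6) + 14)**2 = (-11 + 14)**2 = 3**2 = 9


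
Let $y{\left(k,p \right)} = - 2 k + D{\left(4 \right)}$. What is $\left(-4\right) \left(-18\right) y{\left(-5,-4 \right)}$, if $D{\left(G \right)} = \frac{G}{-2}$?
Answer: $576$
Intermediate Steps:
$D{\left(G \right)} = - \frac{G}{2}$ ($D{\left(G \right)} = G \left(- \frac{1}{2}\right) = - \frac{G}{2}$)
$y{\left(k,p \right)} = -2 - 2 k$ ($y{\left(k,p \right)} = - 2 k - 2 = -2 - 2 k$)
$\left(-4\right) \left(-18\right) y{\left(-5,-4 \right)} = \left(-4\right) \left(-18\right) \left(-2 - -10\right) = 72 \left(-2 + 10\right) = 72 \cdot 8 = 576$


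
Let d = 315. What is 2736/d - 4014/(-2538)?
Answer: 50669/4935 ≈ 10.267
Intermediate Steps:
2736/d - 4014/(-2538) = 2736/315 - 4014/(-2538) = 2736*(1/315) - 4014*(-1/2538) = 304/35 + 223/141 = 50669/4935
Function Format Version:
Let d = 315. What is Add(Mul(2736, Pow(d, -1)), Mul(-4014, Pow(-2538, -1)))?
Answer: Rational(50669, 4935) ≈ 10.267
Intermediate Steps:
Add(Mul(2736, Pow(d, -1)), Mul(-4014, Pow(-2538, -1))) = Add(Mul(2736, Pow(315, -1)), Mul(-4014, Pow(-2538, -1))) = Add(Mul(2736, Rational(1, 315)), Mul(-4014, Rational(-1, 2538))) = Add(Rational(304, 35), Rational(223, 141)) = Rational(50669, 4935)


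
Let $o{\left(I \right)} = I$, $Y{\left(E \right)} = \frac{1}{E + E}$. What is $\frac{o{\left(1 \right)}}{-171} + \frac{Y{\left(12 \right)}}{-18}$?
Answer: $- \frac{67}{8208} \approx -0.0081628$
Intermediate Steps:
$Y{\left(E \right)} = \frac{1}{2 E}$
$\frac{o{\left(1 \right)}}{-171} + \frac{Y{\left(12 \right)}}{-18} = 1 \frac{1}{-171} + \frac{\frac{1}{2} \cdot \frac{1}{12}}{-18} = 1 \left(- \frac{1}{171}\right) + \frac{1}{2} \cdot \frac{1}{12} \left(- \frac{1}{18}\right) = - \frac{1}{171} + \frac{1}{24} \left(- \frac{1}{18}\right) = - \frac{1}{171} - \frac{1}{432} = - \frac{67}{8208}$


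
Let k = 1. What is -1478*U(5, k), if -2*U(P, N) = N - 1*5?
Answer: -2956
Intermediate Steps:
U(P, N) = 5/2 - N/2 (U(P, N) = -(N - 1*5)/2 = -(N - 5)/2 = -(-5 + N)/2 = 5/2 - N/2)
-1478*U(5, k) = -1478*(5/2 - 1/2*1) = -1478*(5/2 - 1/2) = -1478*2 = -2956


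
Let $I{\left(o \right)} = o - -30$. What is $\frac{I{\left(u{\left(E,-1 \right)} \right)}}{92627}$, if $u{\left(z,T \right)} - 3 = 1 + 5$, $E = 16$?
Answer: $\frac{39}{92627} \approx 0.00042104$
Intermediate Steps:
$u{\left(z,T \right)} = 9$ ($u{\left(z,T \right)} = 3 + \left(1 + 5\right) = 3 + 6 = 9$)
$I{\left(o \right)} = 30 + o$ ($I{\left(o \right)} = o + 30 = 30 + o$)
$\frac{I{\left(u{\left(E,-1 \right)} \right)}}{92627} = \frac{30 + 9}{92627} = 39 \cdot \frac{1}{92627} = \frac{39}{92627}$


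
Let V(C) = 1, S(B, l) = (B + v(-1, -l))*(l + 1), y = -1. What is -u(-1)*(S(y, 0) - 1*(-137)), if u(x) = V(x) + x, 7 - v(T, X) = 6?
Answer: 0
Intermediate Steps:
v(T, X) = 1 (v(T, X) = 7 - 1*6 = 7 - 6 = 1)
S(B, l) = (1 + B)*(1 + l) (S(B, l) = (B + 1)*(l + 1) = (1 + B)*(1 + l))
u(x) = 1 + x
-u(-1)*(S(y, 0) - 1*(-137)) = -(1 - 1)*((1 - 1 + 0 - 1*0) - 1*(-137)) = -0*((1 - 1 + 0 + 0) + 137) = -0*(0 + 137) = -0*137 = -1*0 = 0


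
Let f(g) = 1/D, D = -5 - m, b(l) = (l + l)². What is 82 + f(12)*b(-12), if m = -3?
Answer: -206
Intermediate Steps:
b(l) = 4*l² (b(l) = (2*l)² = 4*l²)
D = -2 (D = -5 - 1*(-3) = -5 + 3 = -2)
f(g) = -½ (f(g) = 1/(-2) = -½)
82 + f(12)*b(-12) = 82 - 2*(-12)² = 82 - 2*144 = 82 - ½*576 = 82 - 288 = -206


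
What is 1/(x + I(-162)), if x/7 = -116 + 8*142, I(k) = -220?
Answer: 1/6920 ≈ 0.00014451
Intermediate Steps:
x = 7140 (x = 7*(-116 + 8*142) = 7*(-116 + 1136) = 7*1020 = 7140)
1/(x + I(-162)) = 1/(7140 - 220) = 1/6920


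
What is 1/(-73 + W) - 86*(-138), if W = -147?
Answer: 2610959/220 ≈ 11868.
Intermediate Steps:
1/(-73 + W) - 86*(-138) = 1/(-73 - 147) - 86*(-138) = 1/(-220) + 11868 = -1/220 + 11868 = 2610959/220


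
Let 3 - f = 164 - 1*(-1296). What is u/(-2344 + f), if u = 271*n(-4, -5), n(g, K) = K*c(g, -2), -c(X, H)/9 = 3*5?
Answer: -60975/1267 ≈ -48.125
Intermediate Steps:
f = -1457 (f = 3 - (164 - 1*(-1296)) = 3 - (164 + 1296) = 3 - 1*1460 = 3 - 1460 = -1457)
c(X, H) = -135 (c(X, H) = -27*5 = -9*15 = -135)
n(g, K) = -135*K (n(g, K) = K*(-135) = -135*K)
u = 182925 (u = 271*(-135*(-5)) = 271*675 = 182925)
u/(-2344 + f) = 182925/(-2344 - 1457) = 182925/(-3801) = 182925*(-1/3801) = -60975/1267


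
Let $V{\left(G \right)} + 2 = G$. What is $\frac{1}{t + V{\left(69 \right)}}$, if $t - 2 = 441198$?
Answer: $\frac{1}{441267} \approx 2.2662 \cdot 10^{-6}$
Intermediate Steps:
$t = 441200$ ($t = 2 + 441198 = 441200$)
$V{\left(G \right)} = -2 + G$
$\frac{1}{t + V{\left(69 \right)}} = \frac{1}{441200 + \left(-2 + 69\right)} = \frac{1}{441200 + 67} = \frac{1}{441267}$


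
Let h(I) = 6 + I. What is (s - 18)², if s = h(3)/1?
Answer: 81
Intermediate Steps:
s = 9 (s = (6 + 3)/1 = 9*1 = 9)
(s - 18)² = (9 - 18)² = (-9)² = 81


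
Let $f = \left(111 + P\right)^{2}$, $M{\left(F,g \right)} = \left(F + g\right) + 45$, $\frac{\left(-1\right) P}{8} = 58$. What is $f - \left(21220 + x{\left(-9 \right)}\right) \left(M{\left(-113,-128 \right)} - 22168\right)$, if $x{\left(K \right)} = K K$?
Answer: $476500173$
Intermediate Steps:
$x{\left(K \right)} = K^{2}$
$P = -464$ ($P = \left(-8\right) 58 = -464$)
$M{\left(F,g \right)} = 45 + F + g$
$f = 124609$ ($f = \left(111 - 464\right)^{2} = \left(-353\right)^{2} = 124609$)
$f - \left(21220 + x{\left(-9 \right)}\right) \left(M{\left(-113,-128 \right)} - 22168\right) = 124609 - \left(21220 + \left(-9\right)^{2}\right) \left(\left(45 - 113 - 128\right) - 22168\right) = 124609 - \left(21220 + 81\right) \left(-196 - 22168\right) = 124609 - 21301 \left(-22364\right) = 124609 - -476375564 = 124609 + 476375564 = 476500173$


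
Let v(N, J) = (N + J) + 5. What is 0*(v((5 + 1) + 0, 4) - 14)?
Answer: 0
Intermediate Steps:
v(N, J) = 5 + J + N (v(N, J) = (J + N) + 5 = 5 + J + N)
0*(v((5 + 1) + 0, 4) - 14) = 0*((5 + 4 + ((5 + 1) + 0)) - 14) = 0*((5 + 4 + (6 + 0)) - 14) = 0*((5 + 4 + 6) - 14) = 0*(15 - 14) = 0*1 = 0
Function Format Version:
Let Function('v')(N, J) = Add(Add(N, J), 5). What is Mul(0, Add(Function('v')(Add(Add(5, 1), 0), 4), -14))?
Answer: 0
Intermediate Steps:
Function('v')(N, J) = Add(5, J, N) (Function('v')(N, J) = Add(Add(J, N), 5) = Add(5, J, N))
Mul(0, Add(Function('v')(Add(Add(5, 1), 0), 4), -14)) = Mul(0, Add(Add(5, 4, Add(Add(5, 1), 0)), -14)) = Mul(0, Add(Add(5, 4, Add(6, 0)), -14)) = Mul(0, Add(Add(5, 4, 6), -14)) = Mul(0, Add(15, -14)) = Mul(0, 1) = 0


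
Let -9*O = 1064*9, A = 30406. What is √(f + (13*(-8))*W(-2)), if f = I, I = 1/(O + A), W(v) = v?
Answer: 29*√212934894/29342 ≈ 14.422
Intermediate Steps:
O = -1064 (O = -1064*9/9 = -⅑*9576 = -1064)
I = 1/29342 (I = 1/(-1064 + 30406) = 1/29342 ≈ 3.4081e-5)
f = 1/29342 ≈ 3.4081e-5
√(f + (13*(-8))*W(-2)) = √(1/29342 + (13*(-8))*(-2)) = √(1/29342 - 104*(-2)) = √(1/29342 + 208) = √(6103137/29342) = 29*√212934894/29342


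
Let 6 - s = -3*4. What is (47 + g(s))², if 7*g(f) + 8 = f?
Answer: 114921/49 ≈ 2345.3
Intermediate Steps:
s = 18 (s = 6 - (-3)*4 = 6 - 1*(-12) = 6 + 12 = 18)
g(f) = -8/7 + f/7
(47 + g(s))² = (47 + (-8/7 + (⅐)*18))² = (47 + (-8/7 + 18/7))² = (47 + 10/7)² = (339/7)² = 114921/49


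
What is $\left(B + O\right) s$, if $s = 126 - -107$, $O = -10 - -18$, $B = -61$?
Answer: $-12349$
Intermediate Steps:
$O = 8$ ($O = -10 + 18 = 8$)
$s = 233$ ($s = 126 + 107 = 233$)
$\left(B + O\right) s = \left(-61 + 8\right) 233 = \left(-53\right) 233 = -12349$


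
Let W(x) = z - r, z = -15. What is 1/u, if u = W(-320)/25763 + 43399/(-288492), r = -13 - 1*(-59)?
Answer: -7432419396/1135686449 ≈ -6.5444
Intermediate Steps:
r = 46 (r = -13 + 59 = 46)
W(x) = -61 (W(x) = -15 - 1*46 = -15 - 46 = -61)
u = -1135686449/7432419396 (u = -61/25763 + 43399/(-288492) = -61*1/25763 + 43399*(-1/288492) = -61/25763 - 43399/288492 = -1135686449/7432419396 ≈ -0.15280)
1/u = 1/(-1135686449/7432419396) = -7432419396/1135686449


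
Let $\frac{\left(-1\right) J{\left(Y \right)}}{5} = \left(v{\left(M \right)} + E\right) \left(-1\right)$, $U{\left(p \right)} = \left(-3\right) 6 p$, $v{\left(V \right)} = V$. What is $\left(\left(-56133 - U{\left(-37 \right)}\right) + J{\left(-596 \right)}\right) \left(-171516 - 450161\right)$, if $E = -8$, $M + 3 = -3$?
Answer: $35354149313$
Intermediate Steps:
$M = -6$ ($M = -3 - 3 = -6$)
$U{\left(p \right)} = - 18 p$
$J{\left(Y \right)} = -70$ ($J{\left(Y \right)} = - 5 \left(-6 - 8\right) \left(-1\right) = - 5 \left(\left(-14\right) \left(-1\right)\right) = \left(-5\right) 14 = -70$)
$\left(\left(-56133 - U{\left(-37 \right)}\right) + J{\left(-596 \right)}\right) \left(-171516 - 450161\right) = \left(\left(-56133 - \left(-18\right) \left(-37\right)\right) - 70\right) \left(-171516 - 450161\right) = \left(\left(-56133 - 666\right) - 70\right) \left(-621677\right) = \left(-56799 - 70\right) \left(-621677\right) = \left(-56869\right) \left(-621677\right) = 35354149313$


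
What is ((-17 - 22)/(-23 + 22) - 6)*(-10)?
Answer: -330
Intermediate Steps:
((-17 - 22)/(-23 + 22) - 6)*(-10) = (-39/(-1) - 6)*(-10) = (-39*(-1) - 6)*(-10) = (39 - 6)*(-10) = 33*(-10) = -330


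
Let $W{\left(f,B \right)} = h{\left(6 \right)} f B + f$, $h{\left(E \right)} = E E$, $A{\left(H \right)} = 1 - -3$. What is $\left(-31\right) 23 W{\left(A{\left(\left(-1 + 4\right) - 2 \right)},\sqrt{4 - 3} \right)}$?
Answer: $-105524$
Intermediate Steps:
$A{\left(H \right)} = 4$ ($A{\left(H \right)} = 1 + 3 = 4$)
$h{\left(E \right)} = E^{2}$
$W{\left(f,B \right)} = f + 36 B f$ ($W{\left(f,B \right)} = 6^{2} f B + f = 36 f B + f = 36 B f + f = f + 36 B f$)
$\left(-31\right) 23 W{\left(A{\left(\left(-1 + 4\right) - 2 \right)},\sqrt{4 - 3} \right)} = \left(-31\right) 23 \cdot 4 \left(1 + 36 \sqrt{4 - 3}\right) = - 713 \cdot 4 \left(1 + 36 \sqrt{1}\right) = - 713 \cdot 4 \left(1 + 36 \cdot 1\right) = - 713 \cdot 4 \left(1 + 36\right) = - 713 \cdot 4 \cdot 37 = \left(-713\right) 148 = -105524$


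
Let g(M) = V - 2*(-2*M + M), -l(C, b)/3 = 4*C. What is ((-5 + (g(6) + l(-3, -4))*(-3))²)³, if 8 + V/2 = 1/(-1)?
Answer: 735091890625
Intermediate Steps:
l(C, b) = -12*C
V = -18 (V = -16 + 2/(-1) = -16 + 2*(-1) = -16 - 2 = -18)
g(M) = -18 + 2*M (g(M) = -18 - 2*(-2*M + M) = -18 - (-2)*M = -18 + 2*M)
((-5 + (g(6) + l(-3, -4))*(-3))²)³ = ((-5 + ((-18 + 2*6) - 12*(-3))*(-3))²)³ = ((-5 + ((-18 + 12) + 36)*(-3))²)³ = ((-5 + (-6 + 36)*(-3))²)³ = ((-5 + 30*(-3))²)³ = ((-5 - 90)²)³ = ((-95)²)³ = 9025³ = 735091890625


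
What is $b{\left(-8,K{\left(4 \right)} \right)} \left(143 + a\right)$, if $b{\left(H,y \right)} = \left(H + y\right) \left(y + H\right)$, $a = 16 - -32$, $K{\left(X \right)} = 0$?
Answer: $12224$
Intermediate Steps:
$a = 48$ ($a = 16 + 32 = 48$)
$b{\left(H,y \right)} = \left(H + y\right)^{2}$ ($b{\left(H,y \right)} = \left(H + y\right) \left(H + y\right) = \left(H + y\right)^{2}$)
$b{\left(-8,K{\left(4 \right)} \right)} \left(143 + a\right) = \left(-8 + 0\right)^{2} \left(143 + 48\right) = \left(-8\right)^{2} \cdot 191 = 64 \cdot 191 = 12224$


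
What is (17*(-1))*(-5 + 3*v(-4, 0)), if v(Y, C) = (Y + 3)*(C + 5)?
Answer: 340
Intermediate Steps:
v(Y, C) = (3 + Y)*(5 + C)
(17*(-1))*(-5 + 3*v(-4, 0)) = (17*(-1))*(-5 + 3*(15 + 3*0 + 5*(-4) + 0*(-4))) = -17*(-5 + 3*(15 + 0 - 20 + 0)) = -17*(-5 + 3*(-5)) = -17*(-5 - 15) = -17*(-20) = 340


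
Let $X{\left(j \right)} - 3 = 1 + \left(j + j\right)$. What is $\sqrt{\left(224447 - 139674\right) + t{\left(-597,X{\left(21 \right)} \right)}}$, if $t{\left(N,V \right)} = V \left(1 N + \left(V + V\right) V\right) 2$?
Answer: $3 \sqrt{46577} \approx 647.45$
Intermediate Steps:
$X{\left(j \right)} = 4 + 2 j$ ($X{\left(j \right)} = 3 + \left(1 + \left(j + j\right)\right) = 3 + \left(1 + 2 j\right) = 4 + 2 j$)
$t{\left(N,V \right)} = 2 V \left(N + 2 V^{2}\right)$ ($t{\left(N,V \right)} = V \left(N + 2 V V\right) 2 = V \left(N + 2 V^{2}\right) 2 = 2 V \left(N + 2 V^{2}\right)$)
$\sqrt{\left(224447 - 139674\right) + t{\left(-597,X{\left(21 \right)} \right)}} = \sqrt{\left(224447 - 139674\right) + 2 \left(4 + 2 \cdot 21\right) \left(-597 + 2 \left(4 + 2 \cdot 21\right)^{2}\right)} = \sqrt{\left(224447 - 139674\right) + 2 \left(4 + 42\right) \left(-597 + 2 \left(4 + 42\right)^{2}\right)} = \sqrt{84773 + 2 \cdot 46 \left(-597 + 2 \cdot 46^{2}\right)} = \sqrt{84773 + 2 \cdot 46 \left(-597 + 2 \cdot 2116\right)} = \sqrt{84773 + 2 \cdot 46 \left(-597 + 4232\right)} = \sqrt{84773 + 2 \cdot 46 \cdot 3635} = \sqrt{84773 + 334420} = \sqrt{419193} = 3 \sqrt{46577}$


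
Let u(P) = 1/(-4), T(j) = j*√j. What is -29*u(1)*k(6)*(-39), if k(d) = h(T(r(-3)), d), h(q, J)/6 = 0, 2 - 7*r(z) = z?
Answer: 0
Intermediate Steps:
r(z) = 2/7 - z/7
T(j) = j^(3/2)
h(q, J) = 0 (h(q, J) = 6*0 = 0)
k(d) = 0
u(P) = -¼
-29*u(1)*k(6)*(-39) = -(-29)*0/4*(-39) = -29*0*(-39) = 0*(-39) = 0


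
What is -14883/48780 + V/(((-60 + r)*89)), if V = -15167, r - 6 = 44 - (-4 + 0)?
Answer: 40661041/1447140 ≈ 28.098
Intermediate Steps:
r = 54 (r = 6 + (44 - (-4 + 0)) = 6 + (44 - 1*(-4)) = 6 + (44 + 4) = 6 + 48 = 54)
-14883/48780 + V/(((-60 + r)*89)) = -14883/48780 - 15167*1/(89*(-60 + 54)) = -14883*1/48780 - 15167/((-6*89)) = -4961/16260 - 15167/(-534) = -4961/16260 - 15167*(-1/534) = -4961/16260 + 15167/534 = 40661041/1447140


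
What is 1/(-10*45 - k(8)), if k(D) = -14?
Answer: -1/436 ≈ -0.0022936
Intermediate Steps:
1/(-10*45 - k(8)) = 1/(-10*45 - 1*(-14)) = 1/(-450 + 14) = 1/(-436) = -1/436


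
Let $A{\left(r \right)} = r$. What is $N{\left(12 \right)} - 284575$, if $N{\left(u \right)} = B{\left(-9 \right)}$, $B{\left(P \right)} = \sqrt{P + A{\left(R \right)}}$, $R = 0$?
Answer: $-284575 + 3 i \approx -2.8458 \cdot 10^{5} + 3.0 i$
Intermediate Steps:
$B{\left(P \right)} = \sqrt{P}$ ($B{\left(P \right)} = \sqrt{P + 0} = \sqrt{P}$)
$N{\left(u \right)} = 3 i$ ($N{\left(u \right)} = \sqrt{-9} = 3 i$)
$N{\left(12 \right)} - 284575 = 3 i - 284575 = -284575 + 3 i$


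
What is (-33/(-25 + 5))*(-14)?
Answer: -231/10 ≈ -23.100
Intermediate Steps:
(-33/(-25 + 5))*(-14) = (-33/(-20))*(-14) = -1/20*(-33)*(-14) = (33/20)*(-14) = -231/10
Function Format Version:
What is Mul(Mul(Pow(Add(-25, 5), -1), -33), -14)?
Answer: Rational(-231, 10) ≈ -23.100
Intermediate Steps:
Mul(Mul(Pow(Add(-25, 5), -1), -33), -14) = Mul(Mul(Pow(-20, -1), -33), -14) = Mul(Mul(Rational(-1, 20), -33), -14) = Mul(Rational(33, 20), -14) = Rational(-231, 10)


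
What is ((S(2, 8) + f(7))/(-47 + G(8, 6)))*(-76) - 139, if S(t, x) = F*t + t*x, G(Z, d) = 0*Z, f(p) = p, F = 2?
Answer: -4481/47 ≈ -95.340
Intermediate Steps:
G(Z, d) = 0
S(t, x) = 2*t + t*x
((S(2, 8) + f(7))/(-47 + G(8, 6)))*(-76) - 139 = ((2*(2 + 8) + 7)/(-47 + 0))*(-76) - 139 = ((2*10 + 7)/(-47))*(-76) - 139 = ((20 + 7)*(-1/47))*(-76) - 139 = (27*(-1/47))*(-76) - 139 = -27/47*(-76) - 139 = 2052/47 - 139 = -4481/47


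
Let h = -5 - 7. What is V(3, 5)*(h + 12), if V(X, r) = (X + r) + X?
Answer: 0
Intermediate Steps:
V(X, r) = r + 2*X
h = -12
V(3, 5)*(h + 12) = (5 + 2*3)*(-12 + 12) = (5 + 6)*0 = 11*0 = 0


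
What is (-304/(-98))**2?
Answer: 23104/2401 ≈ 9.6227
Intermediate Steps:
(-304/(-98))**2 = (-304*(-1/98))**2 = (152/49)**2 = 23104/2401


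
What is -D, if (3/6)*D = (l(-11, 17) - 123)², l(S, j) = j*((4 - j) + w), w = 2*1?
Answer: -192200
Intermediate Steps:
w = 2
l(S, j) = j*(6 - j) (l(S, j) = j*((4 - j) + 2) = j*(6 - j))
D = 192200 (D = 2*(17*(6 - 1*17) - 123)² = 2*(17*(6 - 17) - 123)² = 2*(17*(-11) - 123)² = 2*(-187 - 123)² = 2*(-310)² = 2*96100 = 192200)
-D = -1*192200 = -192200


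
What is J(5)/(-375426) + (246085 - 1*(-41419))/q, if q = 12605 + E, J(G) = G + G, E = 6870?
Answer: 53968140977/3655710675 ≈ 14.763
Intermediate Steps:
J(G) = 2*G
q = 19475 (q = 12605 + 6870 = 19475)
J(5)/(-375426) + (246085 - 1*(-41419))/q = (2*5)/(-375426) + (246085 - 1*(-41419))/19475 = 10*(-1/375426) + (246085 + 41419)*(1/19475) = -5/187713 + 287504*(1/19475) = -5/187713 + 287504/19475 = 53968140977/3655710675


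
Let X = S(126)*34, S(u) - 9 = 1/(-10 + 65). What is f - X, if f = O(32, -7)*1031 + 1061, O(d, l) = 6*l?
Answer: -2340119/55 ≈ -42548.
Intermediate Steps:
S(u) = 496/55 (S(u) = 9 + 1/(-10 + 65) = 9 + 1/55 = 496/55)
X = 16864/55 (X = (496/55)*34 = 16864/55 ≈ 306.62)
f = -42241 (f = (6*(-7))*1031 + 1061 = -42*1031 + 1061 = -43302 + 1061 = -42241)
f - X = -42241 - 1*16864/55 = -42241 - 16864/55 = -2340119/55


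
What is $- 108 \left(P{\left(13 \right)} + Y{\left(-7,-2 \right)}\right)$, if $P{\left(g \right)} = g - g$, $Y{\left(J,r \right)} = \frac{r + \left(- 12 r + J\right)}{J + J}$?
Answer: $\frac{810}{7} \approx 115.71$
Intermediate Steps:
$Y{\left(J,r \right)} = \frac{J - 11 r}{2 J}$ ($Y{\left(J,r \right)} = \frac{r + \left(J - 12 r\right)}{2 J} = \left(J - 11 r\right) \frac{1}{2 J} = \frac{J - 11 r}{2 J}$)
$P{\left(g \right)} = 0$
$- 108 \left(P{\left(13 \right)} + Y{\left(-7,-2 \right)}\right) = - 108 \left(0 + \frac{-7 - -22}{2 \left(-7\right)}\right) = - 108 \left(0 + \frac{1}{2} \left(- \frac{1}{7}\right) \left(-7 + 22\right)\right) = - 108 \left(0 + \frac{1}{2} \left(- \frac{1}{7}\right) 15\right) = - 108 \left(0 - \frac{15}{14}\right) = \left(-108\right) \left(- \frac{15}{14}\right) = \frac{810}{7}$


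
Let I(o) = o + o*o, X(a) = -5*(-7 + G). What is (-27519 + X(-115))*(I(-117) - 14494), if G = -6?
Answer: 25312588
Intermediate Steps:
X(a) = 65 (X(a) = -5*(-7 - 6) = -5*(-13) = 65)
I(o) = o + o²
(-27519 + X(-115))*(I(-117) - 14494) = (-27519 + 65)*(-117*(1 - 117) - 14494) = -27454*(-117*(-116) - 14494) = -27454*(13572 - 14494) = -27454*(-922) = 25312588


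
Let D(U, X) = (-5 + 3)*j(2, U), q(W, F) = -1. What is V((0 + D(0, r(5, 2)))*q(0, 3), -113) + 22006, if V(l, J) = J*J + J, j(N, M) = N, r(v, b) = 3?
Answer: 34662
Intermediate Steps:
D(U, X) = -4 (D(U, X) = (-5 + 3)*2 = -2*2 = -4)
V(l, J) = J + J² (V(l, J) = J² + J = J + J²)
V((0 + D(0, r(5, 2)))*q(0, 3), -113) + 22006 = -113*(1 - 113) + 22006 = -113*(-112) + 22006 = 12656 + 22006 = 34662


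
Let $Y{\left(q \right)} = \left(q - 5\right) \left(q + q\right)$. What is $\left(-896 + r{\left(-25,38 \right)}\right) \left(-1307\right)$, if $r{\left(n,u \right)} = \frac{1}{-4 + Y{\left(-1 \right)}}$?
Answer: $\frac{9367269}{8} \approx 1.1709 \cdot 10^{6}$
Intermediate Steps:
$Y{\left(q \right)} = 2 q \left(-5 + q\right)$ ($Y{\left(q \right)} = \left(-5 + q\right) 2 q = 2 q \left(-5 + q\right)$)
$r{\left(n,u \right)} = \frac{1}{8}$ ($r{\left(n,u \right)} = \frac{1}{-4 + 2 \left(-1\right) \left(-5 - 1\right)} = \frac{1}{-4 + 2 \left(-1\right) \left(-6\right)} = \frac{1}{-4 + 12} = \frac{1}{8}$)
$\left(-896 + r{\left(-25,38 \right)}\right) \left(-1307\right) = \left(-896 + \frac{1}{8}\right) \left(-1307\right) = \left(- \frac{7167}{8}\right) \left(-1307\right) = \frac{9367269}{8}$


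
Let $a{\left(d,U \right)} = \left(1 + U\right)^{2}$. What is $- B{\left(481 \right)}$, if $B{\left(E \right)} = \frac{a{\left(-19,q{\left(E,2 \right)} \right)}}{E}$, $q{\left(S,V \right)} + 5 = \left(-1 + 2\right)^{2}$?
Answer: $- \frac{9}{481} \approx -0.018711$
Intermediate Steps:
$q{\left(S,V \right)} = -4$ ($q{\left(S,V \right)} = -5 + \left(-1 + 2\right)^{2} = -5 + 1^{2} = -5 + 1 = -4$)
$B{\left(E \right)} = \frac{9}{E}$ ($B{\left(E \right)} = \frac{\left(1 - 4\right)^{2}}{E} = \frac{\left(-3\right)^{2}}{E} = \frac{9}{E}$)
$- B{\left(481 \right)} = - \frac{9}{481}$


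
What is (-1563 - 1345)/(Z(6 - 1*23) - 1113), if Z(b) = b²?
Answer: 727/206 ≈ 3.5291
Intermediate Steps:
(-1563 - 1345)/(Z(6 - 1*23) - 1113) = (-1563 - 1345)/((6 - 1*23)² - 1113) = -2908/((6 - 23)² - 1113) = -2908/((-17)² - 1113) = -2908/(289 - 1113) = -2908/(-824) = -2908*(-1/824) = 727/206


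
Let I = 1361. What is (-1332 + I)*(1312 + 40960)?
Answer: 1225888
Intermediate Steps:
(-1332 + I)*(1312 + 40960) = (-1332 + 1361)*(1312 + 40960) = 29*42272 = 1225888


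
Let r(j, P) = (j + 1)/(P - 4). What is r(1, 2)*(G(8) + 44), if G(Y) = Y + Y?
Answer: -60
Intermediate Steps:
r(j, P) = (1 + j)/(-4 + P)
G(Y) = 2*Y
r(1, 2)*(G(8) + 44) = ((1 + 1)/(-4 + 2))*(2*8 + 44) = (2/(-2))*(16 + 44) = -½*2*60 = -1*60 = -60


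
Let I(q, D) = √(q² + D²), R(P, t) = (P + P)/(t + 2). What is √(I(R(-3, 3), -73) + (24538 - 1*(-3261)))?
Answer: √(694975 + 5*√133261)/5 ≈ 166.95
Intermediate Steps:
R(P, t) = 2*P/(2 + t) (R(P, t) = (2*P)/(2 + t) = 2*P/(2 + t))
I(q, D) = √(D² + q²)
√(I(R(-3, 3), -73) + (24538 - 1*(-3261))) = √(√((-73)² + (2*(-3)/(2 + 3))²) + (24538 - 1*(-3261))) = √(√(5329 + (2*(-3)/5)²) + (24538 + 3261)) = √(√(5329 + (2*(-3)*(⅕))²) + 27799) = √(√(5329 + (-6/5)²) + 27799) = √(√(5329 + 36/25) + 27799) = √(√(133261/25) + 27799) = √(√133261/5 + 27799) = √(27799 + √133261/5)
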